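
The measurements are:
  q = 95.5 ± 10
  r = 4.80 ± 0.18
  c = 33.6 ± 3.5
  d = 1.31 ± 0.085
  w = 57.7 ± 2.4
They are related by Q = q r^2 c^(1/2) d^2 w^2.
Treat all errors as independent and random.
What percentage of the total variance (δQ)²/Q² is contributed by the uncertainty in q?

25.5%

(δQ/Q)² = (1·δq/q)² + (2·δr/r)² + (½·δc/c)² + (2·δd/d)² + (2·δw/w)²
  q term: (1×0.105)² = 0.0110
  r term: (2×0.0375)² = 0.00562
  c term: (0.5×0.104)² = 0.00271
  d term: (2×0.0649)² = 0.0168
  w term: (2×0.0416)² = 0.00692
Total = 0.0431. Share from q = 0.0110/0.0431 = 0.255.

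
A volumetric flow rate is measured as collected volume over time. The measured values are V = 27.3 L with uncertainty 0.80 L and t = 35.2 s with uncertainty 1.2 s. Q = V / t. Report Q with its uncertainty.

0.776 ± 0.0349 L/s

Each factor contributes (exponent × relative error)² to (δQ/Q)²:
  (1·δV/V)² = (1×0.0293)² = 0.000859;  (-1·δt/t)² = (-1×0.0341)² = 0.00116
δQ/Q = √(0.00202) = 0.0450
Q = 0.776 L/s, so δQ = 0.0450 × 0.776 = 0.0349 L/s.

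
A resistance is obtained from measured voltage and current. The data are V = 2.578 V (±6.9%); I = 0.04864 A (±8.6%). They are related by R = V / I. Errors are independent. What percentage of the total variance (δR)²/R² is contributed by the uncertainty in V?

(δR/R)² = (1·δV/V)² + (-1·δI/I)²
  V term: (1×0.0690)² = 0.00476
  I term: (-1×0.0860)² = 0.00740
Total = 0.0122. Share from V = 0.00476/0.0122 = 0.392.

39.2%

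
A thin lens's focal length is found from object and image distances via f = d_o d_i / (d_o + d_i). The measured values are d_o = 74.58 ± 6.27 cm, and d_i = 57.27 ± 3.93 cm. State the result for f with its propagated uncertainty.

32.39 ± 1.73 cm

∂f/∂d_o = (d_i/(d_o+d_i))² = 0.189;  ∂f/∂d_i = (d_o/(d_o+d_i))² = 0.320
δf = √((∂f/∂d_o · δd_o)² + (∂f/∂d_i · δd_i)²) = √(1.40 + 1.58) = 1.73 cm
f = 32.39 cm.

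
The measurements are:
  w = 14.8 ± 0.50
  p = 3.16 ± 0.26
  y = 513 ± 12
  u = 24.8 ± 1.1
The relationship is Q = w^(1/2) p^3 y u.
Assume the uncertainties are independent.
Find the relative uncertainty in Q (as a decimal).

Q is a product of powers, so relative uncertainties combine in quadrature:
  (½·δw/w)² = (0.5×0.0338)² = 0.000285;  (3·δp/p)² = (3×0.0823)² = 0.0609;  (1·δy/y)² = (1×0.0234)² = 0.000547;  (1·δu/u)² = (1×0.0444)² = 0.00197
δQ/Q = √(0.0637) = 0.252

0.252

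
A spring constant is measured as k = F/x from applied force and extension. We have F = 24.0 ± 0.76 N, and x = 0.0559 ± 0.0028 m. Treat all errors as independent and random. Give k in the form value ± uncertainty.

Relative error in a monomial: (δk/k)² = Σ (nᵢ · δxᵢ/xᵢ)².
  (1·δF/F)² = (1×0.0317)² = 0.00100;  (-1·δx/x)² = (-1×0.0501)² = 0.00251
δk/k = √(0.00351) = 0.0593
k = 429 N/m, so δk = 0.0593 × 429 = 25.4 N/m.

429 ± 25.4 N/m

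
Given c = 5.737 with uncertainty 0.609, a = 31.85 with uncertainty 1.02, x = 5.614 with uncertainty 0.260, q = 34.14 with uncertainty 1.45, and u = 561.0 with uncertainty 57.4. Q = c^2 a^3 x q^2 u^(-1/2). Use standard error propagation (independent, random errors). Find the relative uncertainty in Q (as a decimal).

0.257

Relative error in a monomial: (δQ/Q)² = Σ (nᵢ · δxᵢ/xᵢ)².
  (2·δc/c)² = (2×0.106)² = 0.0451;  (3·δa/a)² = (3×0.0320)² = 0.00923;  (1·δx/x)² = (1×0.0463)² = 0.00214;  (2·δq/q)² = (2×0.0425)² = 0.00722;  (−½·δu/u)² = (-0.5×0.102)² = 0.00262
δQ/Q = √(0.0663) = 0.257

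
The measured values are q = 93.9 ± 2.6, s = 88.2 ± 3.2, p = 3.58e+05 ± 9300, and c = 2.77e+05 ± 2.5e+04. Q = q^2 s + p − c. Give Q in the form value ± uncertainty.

Let w = q^2·s = 7.78e+05. δw/w = √((2·δq/q)² + (1·δs/s)²) = √(0.00307 + 0.00132) = 0.0662, so δw = 51500.
Q = w + p − c: δQ = √(δw² + δp² + δc²) = √(2.65e+09 + 8.65e+07 + 6.25e+08) = 58000
Q = 8.59e+05.

(8.59 ± 0.580) × 10^5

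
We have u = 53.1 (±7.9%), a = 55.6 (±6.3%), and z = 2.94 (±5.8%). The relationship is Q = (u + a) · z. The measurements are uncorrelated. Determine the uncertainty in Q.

24.5

Let w = u + a = 109. δw = √(δu² + δa²) = √(17.6 + 12.3) = 5.47, so δw/w = 0.0503.
Q is then a monomial in w, z:
δQ/Q = √((δw/w)² + (1·δz/z)²) = √(0.00253 + 0.00336) = 0.0768
Q = 320, so δQ = 0.0768 × 320 = 24.5.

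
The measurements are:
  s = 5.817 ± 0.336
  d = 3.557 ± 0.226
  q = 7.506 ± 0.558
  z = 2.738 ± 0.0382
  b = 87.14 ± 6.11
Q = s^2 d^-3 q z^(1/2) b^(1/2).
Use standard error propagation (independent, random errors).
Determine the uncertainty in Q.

Products/powers → add relative errors in quadrature, weighted by exponent:
  (2·δs/s)² = (2×0.0578)² = 0.0133;  (-3·δd/d)² = (-3×0.0635)² = 0.0363;  (1·δq/q)² = (1×0.0743)² = 0.00553;  (½·δz/z)² = (0.5×0.0140)² = 4.87e-05;  (½·δb/b)² = (0.5×0.0701)² = 0.00123
δQ/Q = √(0.0565) = 0.238
Q = 87.17, so δQ = 0.238 × 87.17 = 20.7.

20.7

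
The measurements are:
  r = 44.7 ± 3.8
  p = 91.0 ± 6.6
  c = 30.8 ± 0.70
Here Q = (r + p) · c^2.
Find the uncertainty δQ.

Let u = r + p = 136. δu = √(δr² + δp²) = √(14.4 + 43.6) = 7.62, so δu/u = 0.0561.
Q is then a monomial in u, c:
δQ/Q = √((δu/u)² + (2·δc/c)²) = √(0.00315 + 0.00207) = 0.0722
Q = 1.29e+05, so δQ = 0.0722 × 1.29e+05 = 9300.

9300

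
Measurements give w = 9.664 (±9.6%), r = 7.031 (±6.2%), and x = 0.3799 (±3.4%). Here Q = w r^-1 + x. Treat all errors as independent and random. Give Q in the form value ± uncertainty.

Let p = w·r^-1 = 1.374. δp/p = √((1·δw/w)² + (-1·δr/r)²) = √(0.00922 + 0.00384) = 0.114, so δp = 0.157.
Q = p + x: δQ = √(δp² + δx²) = √(0.0247 + 0.000167) = 0.158
Q = 1.754.

1.754 ± 0.158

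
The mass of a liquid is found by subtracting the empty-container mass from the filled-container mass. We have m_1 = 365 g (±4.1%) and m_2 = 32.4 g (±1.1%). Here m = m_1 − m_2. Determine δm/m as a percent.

Sums and differences: (δm)² = Σ (cᵢ δxᵢ)².
  (δm_1)² = 224;  (δm_2)² = 0.127
δm = √(224) = 15.0 g
m = 333 g, so δm/m = 15.0/333 = 0.0450.

4.50%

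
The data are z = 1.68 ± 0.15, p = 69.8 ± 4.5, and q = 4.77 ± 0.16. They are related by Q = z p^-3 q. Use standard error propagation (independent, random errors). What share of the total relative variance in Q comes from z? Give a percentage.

17.1%

(δQ/Q)² = (1·δz/z)² + (-3·δp/p)² + (1·δq/q)²
  z term: (1×0.0893)² = 0.00797
  p term: (-3×0.0645)² = 0.0374
  q term: (1×0.0335)² = 0.00113
Total = 0.0465. Share from z = 0.00797/0.0465 = 0.171.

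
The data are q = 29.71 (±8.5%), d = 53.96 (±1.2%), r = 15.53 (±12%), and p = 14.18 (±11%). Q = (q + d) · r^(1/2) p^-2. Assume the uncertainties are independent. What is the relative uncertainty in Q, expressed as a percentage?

23.0%

Let u = q + d = 83.67. δu = √(δq² + δd²) = √(6.38 + 0.419) = 2.61, so δu/u = 0.0312.
Q is then a monomial in u, r, p:
δQ/Q = √((δu/u)² + (½·δr/r)² + (-2·δp/p)²) = √(0.000971 + 0.00360 + 0.0484) = 0.230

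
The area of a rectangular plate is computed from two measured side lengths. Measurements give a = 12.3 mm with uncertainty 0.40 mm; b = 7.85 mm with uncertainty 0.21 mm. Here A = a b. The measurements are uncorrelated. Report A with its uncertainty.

For a monomial A ∝ a, b, fractional errors add in quadrature:
  (1·δa/a)² = (1×0.0325)² = 0.00106;  (1·δb/b)² = (1×0.0268)² = 0.000716
δA/A = √(0.00177) = 0.0421
A = 96.6 mm^2, so δA = 0.0421 × 96.6 = 4.07 mm^2.

96.6 ± 4.07 mm^2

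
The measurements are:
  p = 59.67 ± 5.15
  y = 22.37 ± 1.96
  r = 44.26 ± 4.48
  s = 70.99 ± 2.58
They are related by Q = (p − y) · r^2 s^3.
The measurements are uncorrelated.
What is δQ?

7.14e+09

Let u = p − y = 37.30. δu = √(δp² + δy²) = √(26.5 + 3.84) = 5.51, so δu/u = 0.148.
Q is then a monomial in u, r, s:
δQ/Q = √((δu/u)² + (2·δr/r)² + (3·δs/s)²) = √(0.0218 + 0.0410 + 0.0119) = 0.273
Q = 2.614e+10, so δQ = 0.273 × 2.614e+10 = 7.14e+09.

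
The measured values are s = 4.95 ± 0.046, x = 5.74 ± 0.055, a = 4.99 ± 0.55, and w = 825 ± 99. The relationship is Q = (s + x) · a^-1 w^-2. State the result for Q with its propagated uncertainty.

(3.15 ± 0.832) × 10^-6

Let u = s + x = 10.7. δu = √(δs² + δx²) = √(0.00212 + 0.00302) = 0.0717, so δu/u = 0.00671.
Q is then a monomial in u, a, w:
δQ/Q = √((δu/u)² + (-1·δa/a)² + (-2·δw/w)²) = √(4.5e-05 + 0.0121 + 0.0576) = 0.264
Q = 3.15e-06, so δQ = 0.264 × 3.15e-06 = 8.32e-07.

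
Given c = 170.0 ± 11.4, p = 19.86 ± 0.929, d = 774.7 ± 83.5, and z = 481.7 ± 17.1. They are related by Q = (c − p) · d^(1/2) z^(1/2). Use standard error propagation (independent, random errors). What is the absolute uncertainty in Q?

8710

Let u = c − p = 150.1. δu = √(δc² + δp²) = √(130 + 0.863) = 11.4, so δu/u = 0.0762.
Q is then a monomial in u, d, z:
δQ/Q = √((δu/u)² + (½·δd/d)² + (½·δz/z)²) = √(0.00580 + 0.00290 + 0.000315) = 0.0950
Q = 91720, so δQ = 0.0950 × 91720 = 8710.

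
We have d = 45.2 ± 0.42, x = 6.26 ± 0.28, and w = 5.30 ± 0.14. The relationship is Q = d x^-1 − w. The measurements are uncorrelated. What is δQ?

0.358

Let p = d·x^-1 = 7.22. δp/p = √((1·δd/d)² + (-1·δx/x)²) = √(8.63e-05 + 0.00200) = 0.0457, so δp = 0.330.
Q = p − w: δQ = √(δp² + δw²) = √(0.109 + 0.0196) = 0.358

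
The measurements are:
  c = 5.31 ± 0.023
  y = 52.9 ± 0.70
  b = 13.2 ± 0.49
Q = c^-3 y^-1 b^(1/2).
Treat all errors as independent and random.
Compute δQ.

1.2e-05

Relative error in a monomial: (δQ/Q)² = Σ (nᵢ · δxᵢ/xᵢ)².
  (-3·δc/c)² = (-3×0.00433)² = 0.000169;  (-1·δy/y)² = (-1×0.0132)² = 0.000175;  (½·δb/b)² = (0.5×0.0371)² = 0.000344
δQ/Q = √(0.000688) = 0.0262
Q = 0.000459, so δQ = 0.0262 × 0.000459 = 1.2e-05.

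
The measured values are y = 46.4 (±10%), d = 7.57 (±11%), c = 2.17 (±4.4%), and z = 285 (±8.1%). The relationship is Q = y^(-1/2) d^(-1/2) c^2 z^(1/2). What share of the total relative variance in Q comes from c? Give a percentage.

51.9%

(δQ/Q)² = (−½·δy/y)² + (−½·δd/d)² + (2·δc/c)² + (½·δz/z)²
  y term: (-0.5×0.100)² = 0.00250
  d term: (-0.5×0.110)² = 0.00302
  c term: (2×0.0440)² = 0.00774
  z term: (0.5×0.0810)² = 0.00164
Total = 0.0149. Share from c = 0.00774/0.0149 = 0.519.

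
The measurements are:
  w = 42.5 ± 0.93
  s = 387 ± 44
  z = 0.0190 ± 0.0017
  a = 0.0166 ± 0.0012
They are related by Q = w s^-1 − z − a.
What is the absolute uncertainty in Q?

Let p = w·s^-1 = 0.110. δp/p = √((1·δw/w)² + (-1·δs/s)²) = √(0.000479 + 0.0129) = 0.116, so δp = 0.0127.
Q = p − z − a: δQ = √(δp² + δz² + δa²) = √(0.000162 + 2.89e-06 + 1.44e-06) = 0.0129

0.0129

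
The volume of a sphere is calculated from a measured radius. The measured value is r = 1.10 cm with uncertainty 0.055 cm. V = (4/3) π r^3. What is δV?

Each factor contributes (exponent × relative error)² to (δV/V)²:
  (3·δr/r)² = (3×0.0500)² = 0.0225
δV/V = √(0.0225) = 0.150
V = 5.58 cm^3, so δV = 0.150 × 5.58 = 0.836 cm^3.

0.836 cm^3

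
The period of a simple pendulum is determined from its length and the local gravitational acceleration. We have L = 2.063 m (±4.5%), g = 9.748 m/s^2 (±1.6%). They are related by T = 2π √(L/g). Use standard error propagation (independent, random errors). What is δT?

0.0690 s

Products/powers → add relative errors in quadrature, weighted by exponent:
  (½·δL/L)² = (0.5×0.0450)² = 0.000506;  (−½·δg/g)² = (-0.5×0.0160)² = 6.4e-05
δT/T = √(0.000570) = 0.0239
T = 2.890 s, so δT = 0.0239 × 2.890 = 0.0690 s.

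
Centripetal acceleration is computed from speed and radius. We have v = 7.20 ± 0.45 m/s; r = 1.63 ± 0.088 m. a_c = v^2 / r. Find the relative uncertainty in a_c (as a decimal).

Products/powers → add relative errors in quadrature, weighted by exponent:
  (2·δv/v)² = (2×0.0625)² = 0.0156;  (-1·δr/r)² = (-1×0.0540)² = 0.00291
δa_c/a_c = √(0.0185) = 0.136

0.136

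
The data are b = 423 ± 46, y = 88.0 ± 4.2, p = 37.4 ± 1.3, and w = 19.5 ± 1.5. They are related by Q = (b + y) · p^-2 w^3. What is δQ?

Let u = b + y = 511. δu = √(δb² + δy²) = √(2120 + 17.6) = 46.2, so δu/u = 0.0904.
Q is then a monomial in u, p, w:
δQ/Q = √((δu/u)² + (-2·δp/p)² + (3·δw/w)²) = √(0.00817 + 0.00483 + 0.0533) = 0.257
Q = 2710, so δQ = 0.257 × 2710 = 697.

697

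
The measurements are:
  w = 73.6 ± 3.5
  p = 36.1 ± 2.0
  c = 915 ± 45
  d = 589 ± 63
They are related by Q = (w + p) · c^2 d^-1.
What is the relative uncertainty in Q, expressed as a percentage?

15.0%

Let u = w + p = 110. δu = √(δw² + δp²) = √(12.2 + 4.00) = 4.03, so δu/u = 0.0367.
Q is then a monomial in u, c, d:
δQ/Q = √((δu/u)² + (2·δc/c)² + (-1·δd/d)²) = √(0.00135 + 0.00967 + 0.0114) = 0.150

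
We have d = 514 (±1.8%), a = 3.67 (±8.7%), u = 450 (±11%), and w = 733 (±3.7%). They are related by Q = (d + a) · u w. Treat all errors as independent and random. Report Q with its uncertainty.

(1.71 ± 0.201) × 10^8

Let h = d + a = 518. δh = √(δd² + δa²) = √(85.6 + 0.102) = 9.26, so δh/h = 0.0179.
Q is then a monomial in h, u, w:
δQ/Q = √((δh/h)² + (1·δu/u)² + (1·δw/w)²) = √(0.000320 + 0.0121 + 0.00137) = 0.117
Q = 1.71e+08, so δQ = 0.117 × 1.71e+08 = 2.01e+07.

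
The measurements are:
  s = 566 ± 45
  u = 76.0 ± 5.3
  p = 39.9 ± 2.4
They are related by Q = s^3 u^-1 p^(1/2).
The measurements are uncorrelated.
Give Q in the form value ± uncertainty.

Relative error in a monomial: (δQ/Q)² = Σ (nᵢ · δxᵢ/xᵢ)².
  (3·δs/s)² = (3×0.0795)² = 0.0569;  (-1·δu/u)² = (-1×0.0697)² = 0.00486;  (½·δp/p)² = (0.5×0.0602)² = 0.000905
δQ/Q = √(0.0627) = 0.250
Q = 1.51e+07, so δQ = 0.250 × 1.51e+07 = 3.77e+06.

(1.51 ± 0.377) × 10^7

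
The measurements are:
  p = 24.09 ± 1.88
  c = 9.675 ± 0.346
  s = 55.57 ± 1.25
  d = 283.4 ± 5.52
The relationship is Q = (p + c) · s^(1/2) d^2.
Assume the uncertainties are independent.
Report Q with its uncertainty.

Let u = p + c = 33.77. δu = √(δp² + δc²) = √(3.53 + 0.120) = 1.91, so δu/u = 0.0566.
Q is then a monomial in u, s, d:
δQ/Q = √((δu/u)² + (½·δs/s)² + (2·δd/d)²) = √(0.00321 + 0.000126 + 0.00152) = 0.0696
Q = 2.022e+07, so δQ = 0.0696 × 2.022e+07 = 1.41e+06.

(2.022 ± 0.141) × 10^7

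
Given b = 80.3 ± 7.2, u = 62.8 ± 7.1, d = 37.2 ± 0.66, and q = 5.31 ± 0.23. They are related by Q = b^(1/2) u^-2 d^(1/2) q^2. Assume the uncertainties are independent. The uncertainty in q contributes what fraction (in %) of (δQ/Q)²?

12.4%

(δQ/Q)² = (½·δb/b)² + (-2·δu/u)² + (½·δd/d)² + (2·δq/q)²
  b term: (0.5×0.0897)² = 0.00201
  u term: (-2×0.113)² = 0.0511
  d term: (0.5×0.0177)² = 7.87e-05
  q term: (2×0.0433)² = 0.00750
Total = 0.0607. Share from q = 0.00750/0.0607 = 0.124.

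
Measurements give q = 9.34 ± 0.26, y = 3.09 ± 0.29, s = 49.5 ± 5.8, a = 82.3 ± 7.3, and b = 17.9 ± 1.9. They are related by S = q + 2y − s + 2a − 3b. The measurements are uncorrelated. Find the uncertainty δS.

S is a linear combination, so absolute uncertainties add in quadrature:
  (δq)² = 0.0676;  (2·δy)² = 0.336;  (δs)² = 33.6;  (2·δa)² = 213;  (3·δb)² = 32.5
δS = √(280) = 16.7

16.7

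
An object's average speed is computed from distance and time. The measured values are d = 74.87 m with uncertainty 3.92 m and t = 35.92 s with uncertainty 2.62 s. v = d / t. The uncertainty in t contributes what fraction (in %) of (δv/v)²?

66.0%

(δv/v)² = (1·δd/d)² + (-1·δt/t)²
  d term: (1×0.0524)² = 0.00274
  t term: (-1×0.0729)² = 0.00532
Total = 0.00806. Share from t = 0.00532/0.00806 = 0.660.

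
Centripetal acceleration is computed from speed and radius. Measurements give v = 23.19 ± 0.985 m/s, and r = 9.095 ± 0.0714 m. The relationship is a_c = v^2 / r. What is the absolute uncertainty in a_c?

Products/powers → add relative errors in quadrature, weighted by exponent:
  (2·δv/v)² = (2×0.0425)² = 0.00722;  (-1·δr/r)² = (-1×0.00785)² = 6.16e-05
δa_c/a_c = √(0.00728) = 0.0853
a_c = 59.13 m/s^2, so δa_c = 0.0853 × 59.13 = 5.04 m/s^2.

5.04 m/s^2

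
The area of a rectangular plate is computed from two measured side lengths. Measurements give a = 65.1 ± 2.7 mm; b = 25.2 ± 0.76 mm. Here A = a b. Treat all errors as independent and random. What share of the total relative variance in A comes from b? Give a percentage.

(δA/A)² = (1·δa/a)² + (1·δb/b)²
  a term: (1×0.0415)² = 0.00172
  b term: (1×0.0302)² = 0.000910
Total = 0.00263. Share from b = 0.000910/0.00263 = 0.346.

34.6%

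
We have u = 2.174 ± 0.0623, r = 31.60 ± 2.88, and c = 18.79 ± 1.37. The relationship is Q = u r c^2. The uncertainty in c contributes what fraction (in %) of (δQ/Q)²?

(δQ/Q)² = (1·δu/u)² + (1·δr/r)² + (2·δc/c)²
  u term: (1×0.0287)² = 0.000821
  r term: (1×0.0911)² = 0.00831
  c term: (2×0.0729)² = 0.0213
Total = 0.0304. Share from c = 0.0213/0.0304 = 0.700.

70.0%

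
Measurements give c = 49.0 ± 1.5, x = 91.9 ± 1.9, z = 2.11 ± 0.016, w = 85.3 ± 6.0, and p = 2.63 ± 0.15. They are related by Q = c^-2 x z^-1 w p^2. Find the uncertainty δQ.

1.59

Products/powers → add relative errors in quadrature, weighted by exponent:
  (-2·δc/c)² = (-2×0.0306)² = 0.00375;  (1·δx/x)² = (1×0.0207)² = 0.000427;  (-1·δz/z)² = (-1×0.00758)² = 5.75e-05;  (1·δw/w)² = (1×0.0703)² = 0.00495;  (2·δp/p)² = (2×0.0570)² = 0.0130
δQ/Q = √(0.0222) = 0.149
Q = 10.7, so δQ = 0.149 × 10.7 = 1.59.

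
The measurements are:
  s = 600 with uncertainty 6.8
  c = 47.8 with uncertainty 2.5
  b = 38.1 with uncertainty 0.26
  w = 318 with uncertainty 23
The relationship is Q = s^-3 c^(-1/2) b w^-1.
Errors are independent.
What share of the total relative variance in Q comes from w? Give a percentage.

(δQ/Q)² = (-3·δs/s)² + (−½·δc/c)² + (1·δb/b)² + (-1·δw/w)²
  s term: (-3×0.0113)² = 0.00116
  c term: (-0.5×0.0523)² = 0.000684
  b term: (1×0.00682)² = 4.66e-05
  w term: (-1×0.0723)² = 0.00523
Total = 0.00712. Share from w = 0.00523/0.00712 = 0.735.

73.5%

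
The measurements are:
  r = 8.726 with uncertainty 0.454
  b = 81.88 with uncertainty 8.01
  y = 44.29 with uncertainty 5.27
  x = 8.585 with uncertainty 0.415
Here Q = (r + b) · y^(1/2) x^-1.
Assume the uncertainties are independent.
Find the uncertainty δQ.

8.23

Let u = r + b = 90.61. δu = √(δr² + δb²) = √(0.206 + 64.2) = 8.02, so δu/u = 0.0885.
Q is then a monomial in u, y, x:
δQ/Q = √((δu/u)² + (½·δy/y)² + (-1·δx/x)²) = √(0.00784 + 0.00354 + 0.00234) = 0.117
Q = 70.24, so δQ = 0.117 × 70.24 = 8.23.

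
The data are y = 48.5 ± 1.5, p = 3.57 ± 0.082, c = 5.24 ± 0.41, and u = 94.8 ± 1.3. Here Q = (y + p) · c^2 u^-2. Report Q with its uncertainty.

Let w = y + p = 52.1. δw = √(δy² + δp²) = √(2.25 + 0.00672) = 1.50, so δw/w = 0.0289.
Q is then a monomial in w, c, u:
δQ/Q = √((δw/w)² + (2·δc/c)² + (-2·δu/u)²) = √(0.000832 + 0.0245 + 0.000752) = 0.161
Q = 0.159, so δQ = 0.161 × 0.159 = 0.0257.

0.159 ± 0.0257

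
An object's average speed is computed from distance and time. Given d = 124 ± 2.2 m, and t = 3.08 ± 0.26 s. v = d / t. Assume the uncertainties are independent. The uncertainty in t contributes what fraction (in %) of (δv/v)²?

95.8%

(δv/v)² = (1·δd/d)² + (-1·δt/t)²
  d term: (1×0.0177)² = 0.000315
  t term: (-1×0.0844)² = 0.00713
Total = 0.00744. Share from t = 0.00713/0.00744 = 0.958.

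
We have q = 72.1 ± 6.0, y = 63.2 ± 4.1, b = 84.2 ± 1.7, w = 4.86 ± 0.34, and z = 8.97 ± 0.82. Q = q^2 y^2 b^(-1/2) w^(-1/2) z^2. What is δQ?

Q is a product of powers, so relative uncertainties combine in quadrature:
  (2·δq/q)² = (2×0.0832)² = 0.0277;  (2·δy/y)² = (2×0.0649)² = 0.0168;  (−½·δb/b)² = (-0.5×0.0202)² = 0.000102;  (−½·δw/w)² = (-0.5×0.0700)² = 0.00122;  (2·δz/z)² = (2×0.0914)² = 0.0334
δQ/Q = √(0.0793) = 0.282
Q = 8.26e+07, so δQ = 0.282 × 8.26e+07 = 2.33e+07.

2.33e+07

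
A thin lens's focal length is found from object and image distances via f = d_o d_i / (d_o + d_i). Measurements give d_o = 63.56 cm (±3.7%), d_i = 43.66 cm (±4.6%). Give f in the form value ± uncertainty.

∂f/∂d_o = (d_i/(d_o+d_i))² = 0.166;  ∂f/∂d_i = (d_o/(d_o+d_i))² = 0.351
δf = √((∂f/∂d_o · δd_o)² + (∂f/∂d_i · δd_i)²) = √(0.152 + 0.498) = 0.806 cm
f = 25.88 cm.

25.88 ± 0.806 cm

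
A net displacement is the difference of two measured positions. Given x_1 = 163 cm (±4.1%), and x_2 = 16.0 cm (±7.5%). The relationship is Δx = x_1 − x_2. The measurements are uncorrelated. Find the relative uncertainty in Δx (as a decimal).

Absolute uncertainties add in quadrature for a linear combination:
  (δx_1)² = 44.7;  (δx_2)² = 1.44
δΔx = √(46.1) = 6.79 cm
Δx = 147 cm, so δΔx/Δx = 6.79/147 = 0.0462.

0.0462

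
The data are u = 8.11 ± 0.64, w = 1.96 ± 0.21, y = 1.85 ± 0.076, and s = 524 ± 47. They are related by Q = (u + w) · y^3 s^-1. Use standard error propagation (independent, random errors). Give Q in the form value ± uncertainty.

Let h = u + w = 10.1. δh = √(δu² + δw²) = √(0.410 + 0.0441) = 0.674, so δh/h = 0.0669.
Q is then a monomial in h, y, s:
δQ/Q = √((δh/h)² + (3·δy/y)² + (-1·δs/s)²) = √(0.00447 + 0.0152 + 0.00805) = 0.166
Q = 0.122, so δQ = 0.166 × 0.122 = 0.0203.

0.122 ± 0.0203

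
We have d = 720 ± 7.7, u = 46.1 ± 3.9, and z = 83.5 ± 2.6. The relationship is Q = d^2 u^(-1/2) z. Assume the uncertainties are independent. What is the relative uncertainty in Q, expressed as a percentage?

Products/powers → add relative errors in quadrature, weighted by exponent:
  (2·δd/d)² = (2×0.0107)² = 0.000457;  (−½·δu/u)² = (-0.5×0.0846)² = 0.00179;  (1·δz/z)² = (1×0.0311)² = 0.000970
δQ/Q = √(0.00322) = 0.0567

5.67%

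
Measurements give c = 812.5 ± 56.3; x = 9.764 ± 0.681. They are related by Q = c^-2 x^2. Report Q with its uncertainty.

(1.444 ± 0.284) × 10^-4

For a monomial Q ∝ c^-2, x^2, fractional errors add in quadrature:
  (-2·δc/c)² = (-2×0.0693)² = 0.0192;  (2·δx/x)² = (2×0.0697)² = 0.0195
δQ/Q = √(0.0387) = 0.197
Q = 0.0001444, so δQ = 0.197 × 0.0001444 = 2.84e-05.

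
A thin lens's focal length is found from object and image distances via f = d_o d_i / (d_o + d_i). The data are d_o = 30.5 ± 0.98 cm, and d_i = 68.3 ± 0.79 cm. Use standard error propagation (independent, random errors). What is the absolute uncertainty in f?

0.474 cm

∂f/∂d_o = (d_i/(d_o+d_i))² = 0.478;  ∂f/∂d_i = (d_o/(d_o+d_i))² = 0.0953
δf = √((∂f/∂d_o · δd_o)² + (∂f/∂d_i · δd_i)²) = √(0.219 + 0.00567) = 0.474 cm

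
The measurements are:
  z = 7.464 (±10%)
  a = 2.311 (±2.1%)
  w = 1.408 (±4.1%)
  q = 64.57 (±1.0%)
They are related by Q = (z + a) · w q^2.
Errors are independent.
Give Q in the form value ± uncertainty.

57380 ± 5110

Let u = z + a = 9.775. δu = √(δz² + δa²) = √(0.557 + 0.00236) = 0.748, so δu/u = 0.0765.
Q is then a monomial in u, w, q:
δQ/Q = √((δu/u)² + (1·δw/w)² + (2·δq/q)²) = √(0.00586 + 0.00168 + 0.000400) = 0.0891
Q = 57380, so δQ = 0.0891 × 57380 = 5110.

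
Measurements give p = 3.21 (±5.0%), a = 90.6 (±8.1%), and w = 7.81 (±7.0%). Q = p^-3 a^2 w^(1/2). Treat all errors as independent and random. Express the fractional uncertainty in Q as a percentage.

Relative error in a monomial: (δQ/Q)² = Σ (nᵢ · δxᵢ/xᵢ)².
  (-3·δp/p)² = (-3×0.0500)² = 0.0225;  (2·δa/a)² = (2×0.0810)² = 0.0262;  (½·δw/w)² = (0.5×0.0700)² = 0.00123
δQ/Q = √(0.0500) = 0.224

22.4%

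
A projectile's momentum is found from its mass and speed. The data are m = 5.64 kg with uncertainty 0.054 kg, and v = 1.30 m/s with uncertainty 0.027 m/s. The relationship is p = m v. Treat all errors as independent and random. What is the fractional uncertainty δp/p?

Relative error in a monomial: (δp/p)² = Σ (nᵢ · δxᵢ/xᵢ)².
  (1·δm/m)² = (1×0.00957)² = 9.17e-05;  (1·δv/v)² = (1×0.0208)² = 0.000431
δp/p = √(0.000523) = 0.0229

0.0229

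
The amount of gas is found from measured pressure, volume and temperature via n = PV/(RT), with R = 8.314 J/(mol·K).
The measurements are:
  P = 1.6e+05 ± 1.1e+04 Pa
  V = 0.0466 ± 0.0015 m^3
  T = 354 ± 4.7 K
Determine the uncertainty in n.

0.195 mol

Relative error in a monomial: (δn/n)² = Σ (nᵢ · δxᵢ/xᵢ)².
  (1·δP/P)² = (1×0.0688)² = 0.00473;  (1·δV/V)² = (1×0.0322)² = 0.00104;  (-1·δT/T)² = (-1×0.0133)² = 0.000176
δn/n = √(0.00594) = 0.0771
n = 2.53 mol, so δn = 0.0771 × 2.53 = 0.195 mol.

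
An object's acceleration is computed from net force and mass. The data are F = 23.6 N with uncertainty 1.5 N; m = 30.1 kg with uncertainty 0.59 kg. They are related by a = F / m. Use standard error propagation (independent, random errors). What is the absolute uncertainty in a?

0.0521 m/s^2

Each factor contributes (exponent × relative error)² to (δa/a)²:
  (1·δF/F)² = (1×0.0636)² = 0.00404;  (-1·δm/m)² = (-1×0.0196)² = 0.000384
δa/a = √(0.00442) = 0.0665
a = 0.784 m/s^2, so δa = 0.0665 × 0.784 = 0.0521 m/s^2.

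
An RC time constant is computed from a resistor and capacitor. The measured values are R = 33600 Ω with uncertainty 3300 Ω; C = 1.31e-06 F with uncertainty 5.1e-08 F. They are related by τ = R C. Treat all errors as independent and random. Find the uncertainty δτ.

0.00465 s

Since τ is a product/quotient, work with relative uncertainties:
  (1·δR/R)² = (1×0.0982)² = 0.00965;  (1·δC/C)² = (1×0.0389)² = 0.00152
δτ/τ = √(0.0112) = 0.106
τ = 0.0440 s, so δτ = 0.106 × 0.0440 = 0.00465 s.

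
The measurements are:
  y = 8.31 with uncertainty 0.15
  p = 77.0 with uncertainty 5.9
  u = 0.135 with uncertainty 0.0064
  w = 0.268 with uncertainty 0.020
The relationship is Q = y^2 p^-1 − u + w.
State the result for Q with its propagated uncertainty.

1.03 ± 0.0788

Let h = y^2·p^-1 = 0.897. δh/h = √((2·δy/y)² + (-1·δp/p)²) = √(0.00130 + 0.00587) = 0.0847, so δh = 0.0760.
Q = h − u + w: δQ = √(δh² + δu² + δw²) = √(0.00577 + 4.1e-05 + 0.000400) = 0.0788
Q = 1.03.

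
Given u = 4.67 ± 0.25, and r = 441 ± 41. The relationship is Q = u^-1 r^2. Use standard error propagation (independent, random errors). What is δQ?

8060

Products/powers → add relative errors in quadrature, weighted by exponent:
  (-1·δu/u)² = (-1×0.0535)² = 0.00287;  (2·δr/r)² = (2×0.0930)² = 0.0346
δQ/Q = √(0.0374) = 0.193
Q = 41600, so δQ = 0.193 × 41600 = 8060.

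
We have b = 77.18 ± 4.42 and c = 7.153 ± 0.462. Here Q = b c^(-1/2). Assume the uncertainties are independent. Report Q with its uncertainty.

Products/powers → add relative errors in quadrature, weighted by exponent:
  (1·δb/b)² = (1×0.0573)² = 0.00328;  (−½·δc/c)² = (-0.5×0.0646)² = 0.00104
δQ/Q = √(0.00432) = 0.0657
Q = 28.86, so δQ = 0.0657 × 28.86 = 1.90.

28.86 ± 1.90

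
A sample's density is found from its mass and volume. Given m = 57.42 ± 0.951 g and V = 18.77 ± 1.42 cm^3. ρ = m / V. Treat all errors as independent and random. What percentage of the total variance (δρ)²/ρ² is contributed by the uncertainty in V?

95.4%

(δρ/ρ)² = (1·δm/m)² + (-1·δV/V)²
  m term: (1×0.0166)² = 0.000274
  V term: (-1×0.0757)² = 0.00572
Total = 0.00600. Share from V = 0.00572/0.00600 = 0.954.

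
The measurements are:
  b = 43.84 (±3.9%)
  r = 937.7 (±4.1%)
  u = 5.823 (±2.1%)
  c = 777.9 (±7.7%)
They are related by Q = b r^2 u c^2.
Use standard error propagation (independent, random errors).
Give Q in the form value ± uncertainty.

Relative error in a monomial: (δQ/Q)² = Σ (nᵢ · δxᵢ/xᵢ)².
  (1·δb/b)² = (1×0.0390)² = 0.00152;  (2·δr/r)² = (2×0.0410)² = 0.00672;  (1·δu/u)² = (1×0.0210)² = 0.000441;  (2·δc/c)² = (2×0.0770)² = 0.0237
δQ/Q = √(0.0324) = 0.180
Q = 1.358e+14, so δQ = 0.180 × 1.358e+14 = 2.44e+13.

(1.358 ± 0.244) × 10^14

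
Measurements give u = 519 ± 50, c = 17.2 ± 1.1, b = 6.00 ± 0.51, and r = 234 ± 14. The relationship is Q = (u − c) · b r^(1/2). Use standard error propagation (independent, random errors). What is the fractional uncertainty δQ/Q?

0.134

Let w = u − c = 502. δw = √(δu² + δc²) = √(2500 + 1.21) = 50.0, so δw/w = 0.0997.
Q is then a monomial in w, b, r:
δQ/Q = √((δw/w)² + (1·δb/b)² + (½·δr/r)²) = √(0.00993 + 0.00723 + 0.000895) = 0.134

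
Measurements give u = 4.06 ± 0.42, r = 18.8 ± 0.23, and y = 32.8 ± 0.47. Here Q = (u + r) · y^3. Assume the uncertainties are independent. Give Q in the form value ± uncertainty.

(8.07 ± 0.386) × 10^5

Let w = u + r = 22.9. δw = √(δu² + δr²) = √(0.176 + 0.0529) = 0.479, so δw/w = 0.0209.
Q is then a monomial in w, y:
δQ/Q = √((δw/w)² + (3·δy/y)²) = √(0.000439 + 0.00185) = 0.0478
Q = 8.07e+05, so δQ = 0.0478 × 8.07e+05 = 38600.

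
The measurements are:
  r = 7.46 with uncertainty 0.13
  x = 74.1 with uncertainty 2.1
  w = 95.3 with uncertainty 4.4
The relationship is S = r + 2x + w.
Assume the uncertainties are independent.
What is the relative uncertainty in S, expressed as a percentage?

2.42%

For a sum/difference, combine absolute errors in quadrature:
  (δr)² = 0.0169;  (2·δx)² = 17.6;  (δw)² = 19.4
δS = √(37.0) = 6.08
S = 251, so δS/S = 6.08/251 = 0.0242.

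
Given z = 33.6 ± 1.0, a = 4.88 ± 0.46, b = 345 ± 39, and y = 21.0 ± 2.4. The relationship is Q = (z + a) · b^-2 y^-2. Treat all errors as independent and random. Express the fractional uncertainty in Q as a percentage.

32.3%

Let u = z + a = 38.5. δu = √(δz² + δa²) = √(1.00 + 0.212) = 1.10, so δu/u = 0.0286.
Q is then a monomial in u, b, y:
δQ/Q = √((δu/u)² + (-2·δb/b)² + (-2·δy/y)²) = √(0.000818 + 0.0511 + 0.0522) = 0.323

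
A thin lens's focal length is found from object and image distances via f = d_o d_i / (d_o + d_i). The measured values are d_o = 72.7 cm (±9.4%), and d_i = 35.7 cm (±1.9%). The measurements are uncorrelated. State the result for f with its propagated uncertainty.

23.9 ± 0.802 cm

∂f/∂d_o = (d_i/(d_o+d_i))² = 0.108;  ∂f/∂d_i = (d_o/(d_o+d_i))² = 0.450
δf = √((∂f/∂d_o · δd_o)² + (∂f/∂d_i · δd_i)²) = √(0.549 + 0.0931) = 0.802 cm
f = 23.9 cm.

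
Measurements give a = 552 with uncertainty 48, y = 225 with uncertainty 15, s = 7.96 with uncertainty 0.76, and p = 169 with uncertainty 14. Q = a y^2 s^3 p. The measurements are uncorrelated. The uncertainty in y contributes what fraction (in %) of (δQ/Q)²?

15.6%

(δQ/Q)² = (1·δa/a)² + (2·δy/y)² + (3·δs/s)² + (1·δp/p)²
  a term: (1×0.0870)² = 0.00756
  y term: (2×0.0667)² = 0.0178
  s term: (3×0.0955)² = 0.0820
  p term: (1×0.0828)² = 0.00686
Total = 0.114. Share from y = 0.0178/0.114 = 0.156.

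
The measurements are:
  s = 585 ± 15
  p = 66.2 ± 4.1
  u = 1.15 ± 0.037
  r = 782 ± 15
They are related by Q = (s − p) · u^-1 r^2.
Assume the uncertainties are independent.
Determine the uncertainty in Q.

Let w = s − p = 519. δw = √(δs² + δp²) = √(225 + 16.8) = 15.6, so δw/w = 0.0300.
Q is then a monomial in w, u, r:
δQ/Q = √((δw/w)² + (-1·δu/u)² + (2·δr/r)²) = √(0.000898 + 0.00104 + 0.00147) = 0.0584
Q = 2.76e+08, so δQ = 0.0584 × 2.76e+08 = 1.61e+07.

1.61e+07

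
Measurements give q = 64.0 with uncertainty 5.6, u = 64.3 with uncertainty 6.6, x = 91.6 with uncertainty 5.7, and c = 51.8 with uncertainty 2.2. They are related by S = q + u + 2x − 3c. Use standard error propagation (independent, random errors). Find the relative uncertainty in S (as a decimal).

0.101

Absolute uncertainties add in quadrature for a linear combination:
  (δq)² = 31.4;  (δu)² = 43.6;  (2·δx)² = 130;  (3·δc)² = 43.6
δS = √(248) = 15.8
S = 156, so δS/S = 15.8/156 = 0.101.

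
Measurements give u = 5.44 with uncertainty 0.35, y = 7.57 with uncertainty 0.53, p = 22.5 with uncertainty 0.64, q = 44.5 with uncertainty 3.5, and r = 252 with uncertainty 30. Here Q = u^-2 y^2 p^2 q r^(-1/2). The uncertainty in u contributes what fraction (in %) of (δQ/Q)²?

(δQ/Q)² = (-2·δu/u)² + (2·δy/y)² + (2·δp/p)² + (1·δq/q)² + (−½·δr/r)²
  u term: (-2×0.0643)² = 0.0166
  y term: (2×0.0700)² = 0.0196
  p term: (2×0.0284)² = 0.00324
  q term: (1×0.0787)² = 0.00619
  r term: (-0.5×0.119)² = 0.00354
Total = 0.0491. Share from u = 0.0166/0.0491 = 0.337.

33.7%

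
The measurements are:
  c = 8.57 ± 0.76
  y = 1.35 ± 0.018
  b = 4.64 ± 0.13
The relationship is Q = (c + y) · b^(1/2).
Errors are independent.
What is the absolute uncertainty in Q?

Let u = c + y = 9.92. δu = √(δc² + δy²) = √(0.578 + 0.000324) = 0.760, so δu/u = 0.0766.
Q is then a monomial in u, b:
δQ/Q = √((δu/u)² + (½·δb/b)²) = √(0.00587 + 0.000196) = 0.0779
Q = 21.4, so δQ = 0.0779 × 21.4 = 1.66.

1.66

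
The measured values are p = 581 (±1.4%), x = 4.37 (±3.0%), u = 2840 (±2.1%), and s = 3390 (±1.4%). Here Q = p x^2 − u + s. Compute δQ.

Let w = p·x^2 = 11100. δw/w = √((1·δp/p)² + (2·δx/x)²) = √(0.000196 + 0.00360) = 0.0616, so δw = 684.
Q = w − u + s: δQ = √(δw² + δu² + δs²) = √(4.67e+05 + 3560 + 2250) = 688

688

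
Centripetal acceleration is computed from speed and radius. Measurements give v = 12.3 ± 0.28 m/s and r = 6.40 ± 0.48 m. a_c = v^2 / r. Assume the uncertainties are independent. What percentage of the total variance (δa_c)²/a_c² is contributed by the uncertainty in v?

26.9%

(δa_c/a_c)² = (2·δv/v)² + (-1·δr/r)²
  v term: (2×0.0228)² = 0.00207
  r term: (-1×0.0750)² = 0.00562
Total = 0.00770. Share from v = 0.00207/0.00770 = 0.269.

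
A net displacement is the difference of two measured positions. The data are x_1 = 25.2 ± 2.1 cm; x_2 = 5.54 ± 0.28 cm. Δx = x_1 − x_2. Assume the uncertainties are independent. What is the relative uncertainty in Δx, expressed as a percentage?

10.8%

Each term contributes (cᵢ δxᵢ)² to (δΔx)²:
  (δx_1)² = 4.41;  (δx_2)² = 0.0784
δΔx = √(4.49) = 2.12 cm
Δx = 19.7 cm, so δΔx/Δx = 2.12/19.7 = 0.108.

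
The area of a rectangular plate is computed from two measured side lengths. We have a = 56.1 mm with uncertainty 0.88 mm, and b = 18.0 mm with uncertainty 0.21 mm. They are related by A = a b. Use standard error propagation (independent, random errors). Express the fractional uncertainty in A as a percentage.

1.95%

For a monomial A ∝ a, b, fractional errors add in quadrature:
  (1·δa/a)² = (1×0.0157)² = 0.000246;  (1·δb/b)² = (1×0.0117)² = 0.000136
δA/A = √(0.000382) = 0.0195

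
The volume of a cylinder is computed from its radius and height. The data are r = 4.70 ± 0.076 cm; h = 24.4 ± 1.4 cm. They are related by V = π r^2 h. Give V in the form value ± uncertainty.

Since V is a product/quotient, work with relative uncertainties:
  (2·δr/r)² = (2×0.0162)² = 0.00105;  (1·δh/h)² = (1×0.0574)² = 0.00329
δV/V = √(0.00434) = 0.0659
V = 1690 cm^3, so δV = 0.0659 × 1690 = 112 cm^3.

1690 ± 112 cm^3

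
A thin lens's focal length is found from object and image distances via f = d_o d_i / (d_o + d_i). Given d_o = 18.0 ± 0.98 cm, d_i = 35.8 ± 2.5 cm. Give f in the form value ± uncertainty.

∂f/∂d_o = (d_i/(d_o+d_i))² = 0.443;  ∂f/∂d_i = (d_o/(d_o+d_i))² = 0.112
δf = √((∂f/∂d_o · δd_o)² + (∂f/∂d_i · δd_i)²) = √(0.188 + 0.0783) = 0.516 cm
f = 12.0 cm.

12.0 ± 0.516 cm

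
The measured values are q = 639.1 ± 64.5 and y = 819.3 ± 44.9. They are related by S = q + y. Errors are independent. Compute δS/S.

0.0539

Each term contributes (cᵢ δxᵢ)² to (δS)²:
  (δq)² = 4160;  (δy)² = 2020
δS = √(6180) = 78.6
S = 1458, so δS/S = 78.6/1458 = 0.0539.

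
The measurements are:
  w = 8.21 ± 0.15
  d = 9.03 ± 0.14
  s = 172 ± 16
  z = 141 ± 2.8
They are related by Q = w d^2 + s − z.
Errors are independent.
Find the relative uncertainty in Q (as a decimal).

Let p = w·d^2 = 669. δp/p = √((1·δw/w)² + (2·δd/d)²) = √(0.000334 + 0.000961) = 0.0360, so δp = 24.1.
Q = p + s − z: δQ = √(δp² + δs² + δz²) = √(581 + 256 + 7.84) = 29.1
Q = 700, so δQ/Q = 29.1/700 = 0.0415.

0.0415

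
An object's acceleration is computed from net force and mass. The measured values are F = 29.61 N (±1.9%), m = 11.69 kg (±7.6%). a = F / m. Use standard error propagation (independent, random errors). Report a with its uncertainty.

Since a is a product/quotient, work with relative uncertainties:
  (1·δF/F)² = (1×0.0190)² = 0.000361;  (-1·δm/m)² = (-1×0.0760)² = 0.00578
δa/a = √(0.00614) = 0.0783
a = 2.533 m/s^2, so δa = 0.0783 × 2.533 = 0.198 m/s^2.

2.533 ± 0.198 m/s^2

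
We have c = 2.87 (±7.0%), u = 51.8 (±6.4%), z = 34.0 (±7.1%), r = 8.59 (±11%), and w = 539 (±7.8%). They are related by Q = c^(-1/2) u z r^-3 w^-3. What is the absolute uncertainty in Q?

Since Q is a product/quotient, work with relative uncertainties:
  (−½·δc/c)² = (-0.5×0.0700)² = 0.00123;  (1·δu/u)² = (1×0.0640)² = 0.00410;  (1·δz/z)² = (1×0.0710)² = 0.00504;  (-3·δr/r)² = (-3×0.110)² = 0.109;  (-3·δw/w)² = (-3×0.0780)² = 0.0548
δQ/Q = √(0.174) = 0.417
Q = 1.05e-08, so δQ = 0.417 × 1.05e-08 = 4.37e-09.

4.37e-09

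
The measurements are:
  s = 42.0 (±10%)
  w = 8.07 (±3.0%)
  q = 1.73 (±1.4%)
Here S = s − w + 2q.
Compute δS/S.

Absolute uncertainties add in quadrature for a linear combination:
  (δs)² = 17.6;  (δw)² = 0.0586;  (2·δq)² = 0.00235
δS = √(17.7) = 4.21
S = 37.4, so δS/S = 4.21/37.4 = 0.113.

0.113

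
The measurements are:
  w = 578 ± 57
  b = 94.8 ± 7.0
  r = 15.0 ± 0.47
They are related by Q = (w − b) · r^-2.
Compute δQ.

Let u = w − b = 483. δu = √(δw² + δb²) = √(3250 + 49.0) = 57.4, so δu/u = 0.119.
Q is then a monomial in u, r:
δQ/Q = √((δu/u)² + (-2·δr/r)²) = √(0.0141 + 0.00393) = 0.134
Q = 2.15, so δQ = 0.134 × 2.15 = 0.289.

0.289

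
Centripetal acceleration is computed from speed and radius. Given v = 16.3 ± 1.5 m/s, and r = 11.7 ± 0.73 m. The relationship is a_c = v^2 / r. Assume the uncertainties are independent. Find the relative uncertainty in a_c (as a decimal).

0.194

For a monomial a_c ∝ v^2, r^-1, fractional errors add in quadrature:
  (2·δv/v)² = (2×0.0920)² = 0.0339;  (-1·δr/r)² = (-1×0.0624)² = 0.00389
δa_c/a_c = √(0.0378) = 0.194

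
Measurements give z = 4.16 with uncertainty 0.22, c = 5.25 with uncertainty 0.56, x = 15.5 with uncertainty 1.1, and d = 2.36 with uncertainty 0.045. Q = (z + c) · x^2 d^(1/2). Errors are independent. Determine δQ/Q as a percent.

Let u = z + c = 9.41. δu = √(δz² + δc²) = √(0.0484 + 0.314) = 0.602, so δu/u = 0.0639.
Q is then a monomial in u, x, d:
δQ/Q = √((δu/u)² + (2·δx/x)² + (½·δd/d)²) = √(0.00409 + 0.0201 + 9.09e-05) = 0.156

15.6%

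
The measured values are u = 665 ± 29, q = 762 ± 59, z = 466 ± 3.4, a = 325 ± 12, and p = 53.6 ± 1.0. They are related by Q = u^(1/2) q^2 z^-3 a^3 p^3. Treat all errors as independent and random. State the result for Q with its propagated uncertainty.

Relative error in a monomial: (δQ/Q)² = Σ (nᵢ · δxᵢ/xᵢ)².
  (½·δu/u)² = (0.5×0.0436)² = 0.000475;  (2·δq/q)² = (2×0.0774)² = 0.0240;  (-3·δz/z)² = (-3×0.00730)² = 0.000479;  (3·δa/a)² = (3×0.0369)² = 0.0123;  (3·δp/p)² = (3×0.0187)² = 0.00313
δQ/Q = √(0.0403) = 0.201
Q = 7.82e+11, so δQ = 0.201 × 7.82e+11 = 1.57e+11.

(7.82 ± 1.57) × 10^11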